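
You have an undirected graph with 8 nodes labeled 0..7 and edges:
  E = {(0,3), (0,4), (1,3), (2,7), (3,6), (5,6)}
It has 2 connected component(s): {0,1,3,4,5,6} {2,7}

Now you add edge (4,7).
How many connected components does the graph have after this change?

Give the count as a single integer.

Answer: 1

Derivation:
Initial component count: 2
Add (4,7): merges two components. Count decreases: 2 -> 1.
New component count: 1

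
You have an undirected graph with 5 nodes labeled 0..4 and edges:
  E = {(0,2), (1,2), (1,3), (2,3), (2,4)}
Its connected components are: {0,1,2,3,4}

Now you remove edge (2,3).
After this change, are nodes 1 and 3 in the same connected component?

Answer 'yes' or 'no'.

Initial components: {0,1,2,3,4}
Removing edge (2,3): not a bridge — component count unchanged at 1.
New components: {0,1,2,3,4}
Are 1 and 3 in the same component? yes

Answer: yes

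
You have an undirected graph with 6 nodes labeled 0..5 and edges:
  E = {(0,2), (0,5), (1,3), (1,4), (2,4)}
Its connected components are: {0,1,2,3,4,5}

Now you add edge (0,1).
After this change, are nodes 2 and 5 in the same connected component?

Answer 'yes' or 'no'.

Answer: yes

Derivation:
Initial components: {0,1,2,3,4,5}
Adding edge (0,1): both already in same component {0,1,2,3,4,5}. No change.
New components: {0,1,2,3,4,5}
Are 2 and 5 in the same component? yes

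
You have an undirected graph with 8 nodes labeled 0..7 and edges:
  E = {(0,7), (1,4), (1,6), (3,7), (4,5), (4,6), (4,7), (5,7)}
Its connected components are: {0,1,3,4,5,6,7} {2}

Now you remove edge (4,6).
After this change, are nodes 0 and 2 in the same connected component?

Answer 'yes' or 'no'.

Initial components: {0,1,3,4,5,6,7} {2}
Removing edge (4,6): not a bridge — component count unchanged at 2.
New components: {0,1,3,4,5,6,7} {2}
Are 0 and 2 in the same component? no

Answer: no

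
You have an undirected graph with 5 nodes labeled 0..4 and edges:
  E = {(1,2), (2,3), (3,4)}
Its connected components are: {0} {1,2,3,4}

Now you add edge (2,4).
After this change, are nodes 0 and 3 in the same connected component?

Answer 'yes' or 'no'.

Answer: no

Derivation:
Initial components: {0} {1,2,3,4}
Adding edge (2,4): both already in same component {1,2,3,4}. No change.
New components: {0} {1,2,3,4}
Are 0 and 3 in the same component? no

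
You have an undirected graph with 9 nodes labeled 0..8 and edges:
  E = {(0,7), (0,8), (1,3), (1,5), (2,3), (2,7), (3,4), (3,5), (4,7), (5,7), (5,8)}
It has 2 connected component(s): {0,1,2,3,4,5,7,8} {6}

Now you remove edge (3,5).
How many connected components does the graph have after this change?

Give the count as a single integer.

Initial component count: 2
Remove (3,5): not a bridge. Count unchanged: 2.
  After removal, components: {0,1,2,3,4,5,7,8} {6}
New component count: 2

Answer: 2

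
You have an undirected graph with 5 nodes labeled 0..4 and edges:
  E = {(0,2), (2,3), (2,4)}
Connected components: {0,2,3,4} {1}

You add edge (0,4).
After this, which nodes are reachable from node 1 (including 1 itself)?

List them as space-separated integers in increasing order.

Answer: 1

Derivation:
Before: nodes reachable from 1: {1}
Adding (0,4): both endpoints already in same component. Reachability from 1 unchanged.
After: nodes reachable from 1: {1}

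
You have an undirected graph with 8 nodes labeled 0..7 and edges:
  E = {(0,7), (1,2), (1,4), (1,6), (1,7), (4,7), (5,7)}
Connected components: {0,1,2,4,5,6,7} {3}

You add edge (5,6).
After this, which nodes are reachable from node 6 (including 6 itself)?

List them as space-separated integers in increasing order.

Before: nodes reachable from 6: {0,1,2,4,5,6,7}
Adding (5,6): both endpoints already in same component. Reachability from 6 unchanged.
After: nodes reachable from 6: {0,1,2,4,5,6,7}

Answer: 0 1 2 4 5 6 7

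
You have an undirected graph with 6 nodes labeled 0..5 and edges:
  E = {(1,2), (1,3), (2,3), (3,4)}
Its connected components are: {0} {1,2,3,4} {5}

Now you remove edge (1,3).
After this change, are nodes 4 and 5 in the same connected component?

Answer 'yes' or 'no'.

Answer: no

Derivation:
Initial components: {0} {1,2,3,4} {5}
Removing edge (1,3): not a bridge — component count unchanged at 3.
New components: {0} {1,2,3,4} {5}
Are 4 and 5 in the same component? no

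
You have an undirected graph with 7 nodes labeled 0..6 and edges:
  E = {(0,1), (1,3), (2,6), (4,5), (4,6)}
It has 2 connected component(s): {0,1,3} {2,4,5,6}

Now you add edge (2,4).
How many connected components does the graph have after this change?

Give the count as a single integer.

Initial component count: 2
Add (2,4): endpoints already in same component. Count unchanged: 2.
New component count: 2

Answer: 2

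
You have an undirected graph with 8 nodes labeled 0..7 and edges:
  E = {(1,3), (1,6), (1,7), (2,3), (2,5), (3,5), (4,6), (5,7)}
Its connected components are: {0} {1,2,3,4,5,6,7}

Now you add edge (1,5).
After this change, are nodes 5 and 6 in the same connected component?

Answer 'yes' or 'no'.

Initial components: {0} {1,2,3,4,5,6,7}
Adding edge (1,5): both already in same component {1,2,3,4,5,6,7}. No change.
New components: {0} {1,2,3,4,5,6,7}
Are 5 and 6 in the same component? yes

Answer: yes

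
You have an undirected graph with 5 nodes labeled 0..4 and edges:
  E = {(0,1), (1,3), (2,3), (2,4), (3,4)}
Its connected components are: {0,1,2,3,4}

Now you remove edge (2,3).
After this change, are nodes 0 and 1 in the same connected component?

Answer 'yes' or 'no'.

Initial components: {0,1,2,3,4}
Removing edge (2,3): not a bridge — component count unchanged at 1.
New components: {0,1,2,3,4}
Are 0 and 1 in the same component? yes

Answer: yes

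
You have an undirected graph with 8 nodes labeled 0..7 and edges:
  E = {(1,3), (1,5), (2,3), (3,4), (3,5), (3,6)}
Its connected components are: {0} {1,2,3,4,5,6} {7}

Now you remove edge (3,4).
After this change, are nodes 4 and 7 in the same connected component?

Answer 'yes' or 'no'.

Answer: no

Derivation:
Initial components: {0} {1,2,3,4,5,6} {7}
Removing edge (3,4): it was a bridge — component count 3 -> 4.
New components: {0} {1,2,3,5,6} {4} {7}
Are 4 and 7 in the same component? no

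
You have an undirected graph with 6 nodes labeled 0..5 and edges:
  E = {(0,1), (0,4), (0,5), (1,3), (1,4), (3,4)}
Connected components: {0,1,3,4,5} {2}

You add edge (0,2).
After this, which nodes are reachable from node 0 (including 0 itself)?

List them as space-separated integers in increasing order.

Answer: 0 1 2 3 4 5

Derivation:
Before: nodes reachable from 0: {0,1,3,4,5}
Adding (0,2): merges 0's component with another. Reachability grows.
After: nodes reachable from 0: {0,1,2,3,4,5}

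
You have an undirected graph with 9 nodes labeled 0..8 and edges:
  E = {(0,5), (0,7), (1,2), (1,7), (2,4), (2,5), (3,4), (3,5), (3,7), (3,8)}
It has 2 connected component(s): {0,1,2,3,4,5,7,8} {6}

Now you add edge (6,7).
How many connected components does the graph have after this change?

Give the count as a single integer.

Answer: 1

Derivation:
Initial component count: 2
Add (6,7): merges two components. Count decreases: 2 -> 1.
New component count: 1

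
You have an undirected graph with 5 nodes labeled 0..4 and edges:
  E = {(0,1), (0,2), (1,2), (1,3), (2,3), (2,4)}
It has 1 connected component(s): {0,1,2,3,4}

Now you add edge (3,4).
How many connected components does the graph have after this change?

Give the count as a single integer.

Answer: 1

Derivation:
Initial component count: 1
Add (3,4): endpoints already in same component. Count unchanged: 1.
New component count: 1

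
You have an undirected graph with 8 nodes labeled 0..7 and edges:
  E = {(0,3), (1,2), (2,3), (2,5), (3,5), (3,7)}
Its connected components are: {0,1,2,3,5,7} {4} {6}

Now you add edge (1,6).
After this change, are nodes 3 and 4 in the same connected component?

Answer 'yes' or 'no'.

Initial components: {0,1,2,3,5,7} {4} {6}
Adding edge (1,6): merges {0,1,2,3,5,7} and {6}.
New components: {0,1,2,3,5,6,7} {4}
Are 3 and 4 in the same component? no

Answer: no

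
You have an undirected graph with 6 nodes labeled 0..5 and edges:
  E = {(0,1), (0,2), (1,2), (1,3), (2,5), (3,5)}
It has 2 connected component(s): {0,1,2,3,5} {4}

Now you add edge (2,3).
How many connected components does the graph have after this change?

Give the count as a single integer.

Answer: 2

Derivation:
Initial component count: 2
Add (2,3): endpoints already in same component. Count unchanged: 2.
New component count: 2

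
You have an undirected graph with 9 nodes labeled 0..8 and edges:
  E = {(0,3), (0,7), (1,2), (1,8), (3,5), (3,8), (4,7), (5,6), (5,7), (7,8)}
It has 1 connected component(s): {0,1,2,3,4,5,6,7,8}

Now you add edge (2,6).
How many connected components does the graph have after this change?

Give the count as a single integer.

Initial component count: 1
Add (2,6): endpoints already in same component. Count unchanged: 1.
New component count: 1

Answer: 1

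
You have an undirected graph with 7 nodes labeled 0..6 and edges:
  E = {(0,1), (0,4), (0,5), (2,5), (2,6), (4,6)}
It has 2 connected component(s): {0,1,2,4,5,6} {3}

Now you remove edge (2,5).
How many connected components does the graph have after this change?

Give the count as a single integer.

Answer: 2

Derivation:
Initial component count: 2
Remove (2,5): not a bridge. Count unchanged: 2.
  After removal, components: {0,1,2,4,5,6} {3}
New component count: 2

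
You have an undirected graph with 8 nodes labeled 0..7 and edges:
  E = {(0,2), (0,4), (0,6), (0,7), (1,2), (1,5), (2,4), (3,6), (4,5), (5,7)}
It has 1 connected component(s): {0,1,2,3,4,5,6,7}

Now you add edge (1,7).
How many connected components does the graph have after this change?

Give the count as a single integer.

Initial component count: 1
Add (1,7): endpoints already in same component. Count unchanged: 1.
New component count: 1

Answer: 1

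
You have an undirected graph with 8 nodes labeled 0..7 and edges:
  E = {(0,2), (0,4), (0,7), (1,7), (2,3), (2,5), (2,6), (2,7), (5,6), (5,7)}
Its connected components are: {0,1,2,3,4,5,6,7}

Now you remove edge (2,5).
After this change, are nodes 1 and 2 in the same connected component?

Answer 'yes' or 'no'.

Answer: yes

Derivation:
Initial components: {0,1,2,3,4,5,6,7}
Removing edge (2,5): not a bridge — component count unchanged at 1.
New components: {0,1,2,3,4,5,6,7}
Are 1 and 2 in the same component? yes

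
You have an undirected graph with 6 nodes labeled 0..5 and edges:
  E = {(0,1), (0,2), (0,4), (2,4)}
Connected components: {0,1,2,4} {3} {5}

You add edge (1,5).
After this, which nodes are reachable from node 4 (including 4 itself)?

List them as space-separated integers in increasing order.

Before: nodes reachable from 4: {0,1,2,4}
Adding (1,5): merges 4's component with another. Reachability grows.
After: nodes reachable from 4: {0,1,2,4,5}

Answer: 0 1 2 4 5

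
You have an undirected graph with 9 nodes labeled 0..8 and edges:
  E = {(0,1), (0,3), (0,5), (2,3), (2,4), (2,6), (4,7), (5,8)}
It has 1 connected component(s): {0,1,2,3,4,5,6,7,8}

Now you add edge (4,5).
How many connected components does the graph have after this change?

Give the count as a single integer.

Initial component count: 1
Add (4,5): endpoints already in same component. Count unchanged: 1.
New component count: 1

Answer: 1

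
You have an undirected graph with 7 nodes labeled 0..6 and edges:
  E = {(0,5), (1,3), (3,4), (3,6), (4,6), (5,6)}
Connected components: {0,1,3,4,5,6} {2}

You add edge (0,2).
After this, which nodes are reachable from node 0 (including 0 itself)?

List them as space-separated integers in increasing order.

Before: nodes reachable from 0: {0,1,3,4,5,6}
Adding (0,2): merges 0's component with another. Reachability grows.
After: nodes reachable from 0: {0,1,2,3,4,5,6}

Answer: 0 1 2 3 4 5 6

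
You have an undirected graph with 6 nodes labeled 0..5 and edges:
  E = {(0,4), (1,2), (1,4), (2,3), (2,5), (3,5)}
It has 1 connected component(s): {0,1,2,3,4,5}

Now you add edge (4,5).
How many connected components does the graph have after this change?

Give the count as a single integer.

Initial component count: 1
Add (4,5): endpoints already in same component. Count unchanged: 1.
New component count: 1

Answer: 1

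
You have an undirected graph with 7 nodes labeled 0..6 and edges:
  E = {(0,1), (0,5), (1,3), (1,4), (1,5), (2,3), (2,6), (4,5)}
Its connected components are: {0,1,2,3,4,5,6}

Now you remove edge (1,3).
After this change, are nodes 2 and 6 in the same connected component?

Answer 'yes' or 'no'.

Answer: yes

Derivation:
Initial components: {0,1,2,3,4,5,6}
Removing edge (1,3): it was a bridge — component count 1 -> 2.
New components: {0,1,4,5} {2,3,6}
Are 2 and 6 in the same component? yes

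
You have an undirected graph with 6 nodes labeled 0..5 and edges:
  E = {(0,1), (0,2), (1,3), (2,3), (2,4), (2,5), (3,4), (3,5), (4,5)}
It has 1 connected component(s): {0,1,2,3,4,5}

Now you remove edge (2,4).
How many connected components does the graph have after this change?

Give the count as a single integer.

Answer: 1

Derivation:
Initial component count: 1
Remove (2,4): not a bridge. Count unchanged: 1.
  After removal, components: {0,1,2,3,4,5}
New component count: 1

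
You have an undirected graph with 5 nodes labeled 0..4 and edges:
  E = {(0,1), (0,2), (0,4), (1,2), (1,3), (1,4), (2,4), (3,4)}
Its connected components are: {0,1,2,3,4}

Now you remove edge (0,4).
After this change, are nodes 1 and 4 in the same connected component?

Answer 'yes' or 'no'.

Answer: yes

Derivation:
Initial components: {0,1,2,3,4}
Removing edge (0,4): not a bridge — component count unchanged at 1.
New components: {0,1,2,3,4}
Are 1 and 4 in the same component? yes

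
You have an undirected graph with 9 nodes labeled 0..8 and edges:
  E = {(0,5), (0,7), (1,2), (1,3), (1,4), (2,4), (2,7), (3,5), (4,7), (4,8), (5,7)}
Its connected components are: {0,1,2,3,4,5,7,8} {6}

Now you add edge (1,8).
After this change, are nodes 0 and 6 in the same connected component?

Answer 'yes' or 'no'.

Initial components: {0,1,2,3,4,5,7,8} {6}
Adding edge (1,8): both already in same component {0,1,2,3,4,5,7,8}. No change.
New components: {0,1,2,3,4,5,7,8} {6}
Are 0 and 6 in the same component? no

Answer: no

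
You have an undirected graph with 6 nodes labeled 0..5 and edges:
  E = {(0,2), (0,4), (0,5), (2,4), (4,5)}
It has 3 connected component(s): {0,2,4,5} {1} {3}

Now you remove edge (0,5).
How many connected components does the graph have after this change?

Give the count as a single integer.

Initial component count: 3
Remove (0,5): not a bridge. Count unchanged: 3.
  After removal, components: {0,2,4,5} {1} {3}
New component count: 3

Answer: 3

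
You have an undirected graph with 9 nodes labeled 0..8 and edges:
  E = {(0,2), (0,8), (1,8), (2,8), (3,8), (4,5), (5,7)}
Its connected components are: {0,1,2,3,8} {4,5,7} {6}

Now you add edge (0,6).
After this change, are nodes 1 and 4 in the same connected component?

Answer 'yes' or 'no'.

Answer: no

Derivation:
Initial components: {0,1,2,3,8} {4,5,7} {6}
Adding edge (0,6): merges {0,1,2,3,8} and {6}.
New components: {0,1,2,3,6,8} {4,5,7}
Are 1 and 4 in the same component? no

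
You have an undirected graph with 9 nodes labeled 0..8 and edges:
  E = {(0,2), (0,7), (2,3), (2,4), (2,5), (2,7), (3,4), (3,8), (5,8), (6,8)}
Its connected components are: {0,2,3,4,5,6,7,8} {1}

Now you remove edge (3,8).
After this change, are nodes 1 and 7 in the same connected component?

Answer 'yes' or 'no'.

Answer: no

Derivation:
Initial components: {0,2,3,4,5,6,7,8} {1}
Removing edge (3,8): not a bridge — component count unchanged at 2.
New components: {0,2,3,4,5,6,7,8} {1}
Are 1 and 7 in the same component? no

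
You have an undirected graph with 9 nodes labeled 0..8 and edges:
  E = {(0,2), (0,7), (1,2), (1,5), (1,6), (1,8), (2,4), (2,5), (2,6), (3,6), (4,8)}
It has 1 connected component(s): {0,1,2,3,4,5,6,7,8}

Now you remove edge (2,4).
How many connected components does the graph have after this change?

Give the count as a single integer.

Answer: 1

Derivation:
Initial component count: 1
Remove (2,4): not a bridge. Count unchanged: 1.
  After removal, components: {0,1,2,3,4,5,6,7,8}
New component count: 1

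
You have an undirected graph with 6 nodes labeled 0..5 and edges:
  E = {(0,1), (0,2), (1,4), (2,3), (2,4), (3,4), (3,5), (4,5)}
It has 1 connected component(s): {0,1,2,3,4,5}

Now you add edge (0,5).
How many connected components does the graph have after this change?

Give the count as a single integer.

Initial component count: 1
Add (0,5): endpoints already in same component. Count unchanged: 1.
New component count: 1

Answer: 1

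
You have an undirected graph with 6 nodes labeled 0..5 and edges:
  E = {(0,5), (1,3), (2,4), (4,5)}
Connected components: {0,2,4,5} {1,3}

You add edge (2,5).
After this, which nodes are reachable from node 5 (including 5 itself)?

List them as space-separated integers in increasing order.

Answer: 0 2 4 5

Derivation:
Before: nodes reachable from 5: {0,2,4,5}
Adding (2,5): both endpoints already in same component. Reachability from 5 unchanged.
After: nodes reachable from 5: {0,2,4,5}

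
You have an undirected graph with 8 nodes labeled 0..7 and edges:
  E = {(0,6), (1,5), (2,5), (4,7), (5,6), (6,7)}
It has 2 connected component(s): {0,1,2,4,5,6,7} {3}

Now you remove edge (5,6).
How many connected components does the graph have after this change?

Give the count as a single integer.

Answer: 3

Derivation:
Initial component count: 2
Remove (5,6): it was a bridge. Count increases: 2 -> 3.
  After removal, components: {0,4,6,7} {1,2,5} {3}
New component count: 3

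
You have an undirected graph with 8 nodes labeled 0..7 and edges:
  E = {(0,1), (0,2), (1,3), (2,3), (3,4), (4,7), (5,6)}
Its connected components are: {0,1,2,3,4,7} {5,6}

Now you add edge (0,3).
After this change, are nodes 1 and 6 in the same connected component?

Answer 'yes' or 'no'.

Initial components: {0,1,2,3,4,7} {5,6}
Adding edge (0,3): both already in same component {0,1,2,3,4,7}. No change.
New components: {0,1,2,3,4,7} {5,6}
Are 1 and 6 in the same component? no

Answer: no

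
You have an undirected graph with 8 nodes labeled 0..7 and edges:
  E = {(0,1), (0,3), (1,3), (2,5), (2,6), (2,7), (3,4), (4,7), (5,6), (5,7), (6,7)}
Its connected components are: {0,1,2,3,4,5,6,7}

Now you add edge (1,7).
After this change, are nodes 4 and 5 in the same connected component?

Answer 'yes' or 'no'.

Initial components: {0,1,2,3,4,5,6,7}
Adding edge (1,7): both already in same component {0,1,2,3,4,5,6,7}. No change.
New components: {0,1,2,3,4,5,6,7}
Are 4 and 5 in the same component? yes

Answer: yes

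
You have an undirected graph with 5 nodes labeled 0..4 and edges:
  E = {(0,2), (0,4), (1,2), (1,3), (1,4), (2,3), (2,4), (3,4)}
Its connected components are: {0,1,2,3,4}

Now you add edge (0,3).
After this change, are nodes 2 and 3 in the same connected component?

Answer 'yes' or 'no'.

Answer: yes

Derivation:
Initial components: {0,1,2,3,4}
Adding edge (0,3): both already in same component {0,1,2,3,4}. No change.
New components: {0,1,2,3,4}
Are 2 and 3 in the same component? yes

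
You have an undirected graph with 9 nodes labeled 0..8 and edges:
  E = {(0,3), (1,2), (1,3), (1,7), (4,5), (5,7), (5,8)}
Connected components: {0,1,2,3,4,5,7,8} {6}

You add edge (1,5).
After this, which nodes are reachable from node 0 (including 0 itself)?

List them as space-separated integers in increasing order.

Answer: 0 1 2 3 4 5 7 8

Derivation:
Before: nodes reachable from 0: {0,1,2,3,4,5,7,8}
Adding (1,5): both endpoints already in same component. Reachability from 0 unchanged.
After: nodes reachable from 0: {0,1,2,3,4,5,7,8}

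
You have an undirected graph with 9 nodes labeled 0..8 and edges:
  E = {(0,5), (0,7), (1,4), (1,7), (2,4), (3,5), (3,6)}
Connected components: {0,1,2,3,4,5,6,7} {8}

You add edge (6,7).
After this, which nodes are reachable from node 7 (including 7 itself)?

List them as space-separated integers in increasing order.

Before: nodes reachable from 7: {0,1,2,3,4,5,6,7}
Adding (6,7): both endpoints already in same component. Reachability from 7 unchanged.
After: nodes reachable from 7: {0,1,2,3,4,5,6,7}

Answer: 0 1 2 3 4 5 6 7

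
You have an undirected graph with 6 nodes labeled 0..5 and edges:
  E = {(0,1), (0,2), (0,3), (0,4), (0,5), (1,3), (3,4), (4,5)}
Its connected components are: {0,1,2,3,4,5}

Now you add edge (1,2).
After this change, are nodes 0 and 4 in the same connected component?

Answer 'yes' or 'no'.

Initial components: {0,1,2,3,4,5}
Adding edge (1,2): both already in same component {0,1,2,3,4,5}. No change.
New components: {0,1,2,3,4,5}
Are 0 and 4 in the same component? yes

Answer: yes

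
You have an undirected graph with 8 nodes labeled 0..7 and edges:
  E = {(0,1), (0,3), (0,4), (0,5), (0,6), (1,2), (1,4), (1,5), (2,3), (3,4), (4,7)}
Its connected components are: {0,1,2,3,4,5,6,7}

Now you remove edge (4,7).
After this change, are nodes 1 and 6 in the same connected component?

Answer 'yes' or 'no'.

Initial components: {0,1,2,3,4,5,6,7}
Removing edge (4,7): it was a bridge — component count 1 -> 2.
New components: {0,1,2,3,4,5,6} {7}
Are 1 and 6 in the same component? yes

Answer: yes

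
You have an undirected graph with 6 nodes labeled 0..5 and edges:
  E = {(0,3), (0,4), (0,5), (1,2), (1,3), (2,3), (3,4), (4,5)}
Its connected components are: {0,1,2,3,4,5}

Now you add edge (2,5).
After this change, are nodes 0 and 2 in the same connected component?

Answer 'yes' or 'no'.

Answer: yes

Derivation:
Initial components: {0,1,2,3,4,5}
Adding edge (2,5): both already in same component {0,1,2,3,4,5}. No change.
New components: {0,1,2,3,4,5}
Are 0 and 2 in the same component? yes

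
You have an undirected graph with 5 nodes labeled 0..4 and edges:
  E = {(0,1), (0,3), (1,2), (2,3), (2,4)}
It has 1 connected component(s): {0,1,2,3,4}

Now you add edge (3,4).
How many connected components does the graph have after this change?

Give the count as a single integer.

Initial component count: 1
Add (3,4): endpoints already in same component. Count unchanged: 1.
New component count: 1

Answer: 1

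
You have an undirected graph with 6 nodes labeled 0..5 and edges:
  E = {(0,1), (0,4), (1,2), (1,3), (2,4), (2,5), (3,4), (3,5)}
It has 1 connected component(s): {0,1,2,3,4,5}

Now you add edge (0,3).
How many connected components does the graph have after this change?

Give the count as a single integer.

Answer: 1

Derivation:
Initial component count: 1
Add (0,3): endpoints already in same component. Count unchanged: 1.
New component count: 1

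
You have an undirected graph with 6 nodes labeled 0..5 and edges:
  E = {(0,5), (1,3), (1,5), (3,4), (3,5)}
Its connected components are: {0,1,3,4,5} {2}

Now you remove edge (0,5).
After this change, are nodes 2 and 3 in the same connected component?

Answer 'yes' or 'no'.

Initial components: {0,1,3,4,5} {2}
Removing edge (0,5): it was a bridge — component count 2 -> 3.
New components: {0} {1,3,4,5} {2}
Are 2 and 3 in the same component? no

Answer: no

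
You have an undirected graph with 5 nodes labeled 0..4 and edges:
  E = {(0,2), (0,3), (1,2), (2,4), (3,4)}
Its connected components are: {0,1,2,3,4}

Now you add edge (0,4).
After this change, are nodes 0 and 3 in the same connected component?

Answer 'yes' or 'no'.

Answer: yes

Derivation:
Initial components: {0,1,2,3,4}
Adding edge (0,4): both already in same component {0,1,2,3,4}. No change.
New components: {0,1,2,3,4}
Are 0 and 3 in the same component? yes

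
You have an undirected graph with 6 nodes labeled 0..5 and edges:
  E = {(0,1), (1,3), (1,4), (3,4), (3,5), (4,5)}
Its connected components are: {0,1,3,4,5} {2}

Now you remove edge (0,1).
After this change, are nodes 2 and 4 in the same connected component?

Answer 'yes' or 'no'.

Initial components: {0,1,3,4,5} {2}
Removing edge (0,1): it was a bridge — component count 2 -> 3.
New components: {0} {1,3,4,5} {2}
Are 2 and 4 in the same component? no

Answer: no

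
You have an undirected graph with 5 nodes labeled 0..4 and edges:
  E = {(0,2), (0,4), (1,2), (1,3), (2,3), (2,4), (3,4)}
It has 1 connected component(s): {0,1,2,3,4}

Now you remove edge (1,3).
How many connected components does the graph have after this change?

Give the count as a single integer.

Initial component count: 1
Remove (1,3): not a bridge. Count unchanged: 1.
  After removal, components: {0,1,2,3,4}
New component count: 1

Answer: 1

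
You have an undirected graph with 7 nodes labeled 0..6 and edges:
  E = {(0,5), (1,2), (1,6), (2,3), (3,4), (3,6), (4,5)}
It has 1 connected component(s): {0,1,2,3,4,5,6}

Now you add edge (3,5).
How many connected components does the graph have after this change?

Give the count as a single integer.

Answer: 1

Derivation:
Initial component count: 1
Add (3,5): endpoints already in same component. Count unchanged: 1.
New component count: 1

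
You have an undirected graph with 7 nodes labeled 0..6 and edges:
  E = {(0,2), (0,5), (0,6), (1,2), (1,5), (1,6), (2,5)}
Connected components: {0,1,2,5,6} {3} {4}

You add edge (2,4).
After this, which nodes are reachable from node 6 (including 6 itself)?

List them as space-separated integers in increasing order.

Answer: 0 1 2 4 5 6

Derivation:
Before: nodes reachable from 6: {0,1,2,5,6}
Adding (2,4): merges 6's component with another. Reachability grows.
After: nodes reachable from 6: {0,1,2,4,5,6}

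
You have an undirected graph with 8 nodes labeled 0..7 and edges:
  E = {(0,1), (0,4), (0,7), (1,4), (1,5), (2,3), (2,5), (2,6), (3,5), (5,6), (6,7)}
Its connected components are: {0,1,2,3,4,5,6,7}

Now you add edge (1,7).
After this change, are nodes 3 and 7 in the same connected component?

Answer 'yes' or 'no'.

Answer: yes

Derivation:
Initial components: {0,1,2,3,4,5,6,7}
Adding edge (1,7): both already in same component {0,1,2,3,4,5,6,7}. No change.
New components: {0,1,2,3,4,5,6,7}
Are 3 and 7 in the same component? yes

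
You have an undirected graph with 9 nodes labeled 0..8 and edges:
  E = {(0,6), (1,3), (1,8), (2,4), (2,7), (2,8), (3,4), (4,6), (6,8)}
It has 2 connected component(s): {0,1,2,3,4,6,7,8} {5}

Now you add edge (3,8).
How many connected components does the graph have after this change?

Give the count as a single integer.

Initial component count: 2
Add (3,8): endpoints already in same component. Count unchanged: 2.
New component count: 2

Answer: 2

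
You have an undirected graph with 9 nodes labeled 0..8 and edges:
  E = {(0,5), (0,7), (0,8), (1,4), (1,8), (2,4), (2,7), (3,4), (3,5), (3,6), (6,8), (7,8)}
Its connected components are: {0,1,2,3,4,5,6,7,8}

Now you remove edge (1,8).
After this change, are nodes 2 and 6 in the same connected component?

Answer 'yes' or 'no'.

Answer: yes

Derivation:
Initial components: {0,1,2,3,4,5,6,7,8}
Removing edge (1,8): not a bridge — component count unchanged at 1.
New components: {0,1,2,3,4,5,6,7,8}
Are 2 and 6 in the same component? yes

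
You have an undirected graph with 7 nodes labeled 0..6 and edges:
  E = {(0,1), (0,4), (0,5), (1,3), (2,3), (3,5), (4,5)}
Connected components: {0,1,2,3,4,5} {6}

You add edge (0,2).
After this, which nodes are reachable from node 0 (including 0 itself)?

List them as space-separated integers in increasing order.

Answer: 0 1 2 3 4 5

Derivation:
Before: nodes reachable from 0: {0,1,2,3,4,5}
Adding (0,2): both endpoints already in same component. Reachability from 0 unchanged.
After: nodes reachable from 0: {0,1,2,3,4,5}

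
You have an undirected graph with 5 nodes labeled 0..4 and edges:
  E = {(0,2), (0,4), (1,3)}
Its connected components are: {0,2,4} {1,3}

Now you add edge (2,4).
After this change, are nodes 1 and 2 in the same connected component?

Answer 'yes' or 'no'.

Initial components: {0,2,4} {1,3}
Adding edge (2,4): both already in same component {0,2,4}. No change.
New components: {0,2,4} {1,3}
Are 1 and 2 in the same component? no

Answer: no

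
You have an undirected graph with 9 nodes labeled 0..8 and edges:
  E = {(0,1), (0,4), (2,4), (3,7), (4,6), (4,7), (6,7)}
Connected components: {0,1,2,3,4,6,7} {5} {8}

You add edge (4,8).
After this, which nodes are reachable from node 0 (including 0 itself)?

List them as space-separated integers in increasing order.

Before: nodes reachable from 0: {0,1,2,3,4,6,7}
Adding (4,8): merges 0's component with another. Reachability grows.
After: nodes reachable from 0: {0,1,2,3,4,6,7,8}

Answer: 0 1 2 3 4 6 7 8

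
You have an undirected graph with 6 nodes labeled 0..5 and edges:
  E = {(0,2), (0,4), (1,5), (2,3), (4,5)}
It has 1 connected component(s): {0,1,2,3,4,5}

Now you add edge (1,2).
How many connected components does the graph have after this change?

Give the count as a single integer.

Answer: 1

Derivation:
Initial component count: 1
Add (1,2): endpoints already in same component. Count unchanged: 1.
New component count: 1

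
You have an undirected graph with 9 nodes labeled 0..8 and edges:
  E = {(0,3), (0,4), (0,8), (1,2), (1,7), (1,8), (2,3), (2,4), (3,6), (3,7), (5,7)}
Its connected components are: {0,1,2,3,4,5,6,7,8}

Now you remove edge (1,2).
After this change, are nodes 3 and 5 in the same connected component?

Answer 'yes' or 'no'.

Answer: yes

Derivation:
Initial components: {0,1,2,3,4,5,6,7,8}
Removing edge (1,2): not a bridge — component count unchanged at 1.
New components: {0,1,2,3,4,5,6,7,8}
Are 3 and 5 in the same component? yes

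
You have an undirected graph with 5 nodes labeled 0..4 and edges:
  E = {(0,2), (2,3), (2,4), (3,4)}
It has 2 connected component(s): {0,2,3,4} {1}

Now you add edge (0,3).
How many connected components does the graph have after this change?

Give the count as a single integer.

Initial component count: 2
Add (0,3): endpoints already in same component. Count unchanged: 2.
New component count: 2

Answer: 2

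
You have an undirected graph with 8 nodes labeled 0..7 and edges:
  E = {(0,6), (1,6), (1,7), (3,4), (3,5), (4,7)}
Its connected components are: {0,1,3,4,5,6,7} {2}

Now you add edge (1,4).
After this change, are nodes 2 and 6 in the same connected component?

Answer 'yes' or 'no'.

Initial components: {0,1,3,4,5,6,7} {2}
Adding edge (1,4): both already in same component {0,1,3,4,5,6,7}. No change.
New components: {0,1,3,4,5,6,7} {2}
Are 2 and 6 in the same component? no

Answer: no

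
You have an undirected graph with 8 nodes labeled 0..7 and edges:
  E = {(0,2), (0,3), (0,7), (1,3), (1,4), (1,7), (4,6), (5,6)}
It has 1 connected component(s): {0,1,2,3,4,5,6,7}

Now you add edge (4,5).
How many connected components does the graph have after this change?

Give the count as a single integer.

Answer: 1

Derivation:
Initial component count: 1
Add (4,5): endpoints already in same component. Count unchanged: 1.
New component count: 1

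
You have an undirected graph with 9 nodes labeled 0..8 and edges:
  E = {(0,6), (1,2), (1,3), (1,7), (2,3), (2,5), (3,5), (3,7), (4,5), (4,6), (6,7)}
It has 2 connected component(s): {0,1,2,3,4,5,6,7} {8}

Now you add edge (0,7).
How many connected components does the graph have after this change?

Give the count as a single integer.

Initial component count: 2
Add (0,7): endpoints already in same component. Count unchanged: 2.
New component count: 2

Answer: 2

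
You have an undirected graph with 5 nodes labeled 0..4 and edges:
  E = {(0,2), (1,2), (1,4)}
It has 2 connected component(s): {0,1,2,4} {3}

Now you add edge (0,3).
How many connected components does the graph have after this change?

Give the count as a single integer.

Initial component count: 2
Add (0,3): merges two components. Count decreases: 2 -> 1.
New component count: 1

Answer: 1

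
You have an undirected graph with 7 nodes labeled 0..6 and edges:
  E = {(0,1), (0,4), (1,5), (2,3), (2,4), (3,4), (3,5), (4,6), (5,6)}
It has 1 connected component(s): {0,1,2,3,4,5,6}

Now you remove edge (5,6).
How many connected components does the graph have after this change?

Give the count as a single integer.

Initial component count: 1
Remove (5,6): not a bridge. Count unchanged: 1.
  After removal, components: {0,1,2,3,4,5,6}
New component count: 1

Answer: 1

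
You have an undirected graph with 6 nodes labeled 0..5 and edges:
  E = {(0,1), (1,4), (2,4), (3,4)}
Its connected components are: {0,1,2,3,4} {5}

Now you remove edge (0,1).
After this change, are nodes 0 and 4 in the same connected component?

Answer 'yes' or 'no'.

Initial components: {0,1,2,3,4} {5}
Removing edge (0,1): it was a bridge — component count 2 -> 3.
New components: {0} {1,2,3,4} {5}
Are 0 and 4 in the same component? no

Answer: no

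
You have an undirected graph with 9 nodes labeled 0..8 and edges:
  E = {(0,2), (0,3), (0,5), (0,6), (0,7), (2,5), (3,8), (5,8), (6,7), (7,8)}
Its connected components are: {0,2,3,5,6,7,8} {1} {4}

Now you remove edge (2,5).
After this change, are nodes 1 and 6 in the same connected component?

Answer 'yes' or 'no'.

Answer: no

Derivation:
Initial components: {0,2,3,5,6,7,8} {1} {4}
Removing edge (2,5): not a bridge — component count unchanged at 3.
New components: {0,2,3,5,6,7,8} {1} {4}
Are 1 and 6 in the same component? no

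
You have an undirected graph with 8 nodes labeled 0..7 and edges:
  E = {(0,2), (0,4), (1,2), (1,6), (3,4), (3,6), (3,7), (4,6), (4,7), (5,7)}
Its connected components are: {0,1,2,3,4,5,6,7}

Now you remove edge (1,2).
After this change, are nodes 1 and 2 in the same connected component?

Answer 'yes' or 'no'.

Answer: yes

Derivation:
Initial components: {0,1,2,3,4,5,6,7}
Removing edge (1,2): not a bridge — component count unchanged at 1.
New components: {0,1,2,3,4,5,6,7}
Are 1 and 2 in the same component? yes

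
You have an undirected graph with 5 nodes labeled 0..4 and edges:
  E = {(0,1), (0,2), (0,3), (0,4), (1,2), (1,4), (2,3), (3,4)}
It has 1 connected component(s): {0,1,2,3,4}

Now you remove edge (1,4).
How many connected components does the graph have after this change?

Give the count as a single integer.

Initial component count: 1
Remove (1,4): not a bridge. Count unchanged: 1.
  After removal, components: {0,1,2,3,4}
New component count: 1

Answer: 1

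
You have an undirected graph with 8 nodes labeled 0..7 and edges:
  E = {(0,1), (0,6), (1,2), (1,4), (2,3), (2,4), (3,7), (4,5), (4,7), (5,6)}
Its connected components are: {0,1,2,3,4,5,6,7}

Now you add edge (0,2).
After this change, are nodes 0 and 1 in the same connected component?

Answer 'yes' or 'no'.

Initial components: {0,1,2,3,4,5,6,7}
Adding edge (0,2): both already in same component {0,1,2,3,4,5,6,7}. No change.
New components: {0,1,2,3,4,5,6,7}
Are 0 and 1 in the same component? yes

Answer: yes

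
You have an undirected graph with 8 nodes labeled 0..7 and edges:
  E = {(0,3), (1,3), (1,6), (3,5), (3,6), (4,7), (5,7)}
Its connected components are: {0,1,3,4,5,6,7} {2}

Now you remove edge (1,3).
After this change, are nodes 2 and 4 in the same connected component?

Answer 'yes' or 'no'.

Answer: no

Derivation:
Initial components: {0,1,3,4,5,6,7} {2}
Removing edge (1,3): not a bridge — component count unchanged at 2.
New components: {0,1,3,4,5,6,7} {2}
Are 2 and 4 in the same component? no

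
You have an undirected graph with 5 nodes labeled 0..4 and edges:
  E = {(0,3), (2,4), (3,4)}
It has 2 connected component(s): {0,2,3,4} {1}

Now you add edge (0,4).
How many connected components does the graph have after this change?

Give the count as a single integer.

Answer: 2

Derivation:
Initial component count: 2
Add (0,4): endpoints already in same component. Count unchanged: 2.
New component count: 2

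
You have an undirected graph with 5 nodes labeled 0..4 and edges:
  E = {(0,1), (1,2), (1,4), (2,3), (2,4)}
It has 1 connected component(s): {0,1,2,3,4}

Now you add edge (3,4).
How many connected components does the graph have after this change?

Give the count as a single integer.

Answer: 1

Derivation:
Initial component count: 1
Add (3,4): endpoints already in same component. Count unchanged: 1.
New component count: 1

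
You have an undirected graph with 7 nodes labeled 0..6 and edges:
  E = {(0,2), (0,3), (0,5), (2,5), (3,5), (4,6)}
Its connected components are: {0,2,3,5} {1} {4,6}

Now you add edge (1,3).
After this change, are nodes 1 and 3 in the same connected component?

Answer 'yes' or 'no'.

Answer: yes

Derivation:
Initial components: {0,2,3,5} {1} {4,6}
Adding edge (1,3): merges {1} and {0,2,3,5}.
New components: {0,1,2,3,5} {4,6}
Are 1 and 3 in the same component? yes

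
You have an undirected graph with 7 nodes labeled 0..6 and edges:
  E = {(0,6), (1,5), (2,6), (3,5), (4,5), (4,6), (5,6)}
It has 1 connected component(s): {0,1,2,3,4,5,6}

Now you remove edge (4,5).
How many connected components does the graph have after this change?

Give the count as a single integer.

Initial component count: 1
Remove (4,5): not a bridge. Count unchanged: 1.
  After removal, components: {0,1,2,3,4,5,6}
New component count: 1

Answer: 1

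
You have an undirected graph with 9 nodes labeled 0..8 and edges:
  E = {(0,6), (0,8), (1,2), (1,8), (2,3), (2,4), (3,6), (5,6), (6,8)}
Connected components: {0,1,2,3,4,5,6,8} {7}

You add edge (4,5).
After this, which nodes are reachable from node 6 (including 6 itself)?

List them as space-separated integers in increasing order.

Answer: 0 1 2 3 4 5 6 8

Derivation:
Before: nodes reachable from 6: {0,1,2,3,4,5,6,8}
Adding (4,5): both endpoints already in same component. Reachability from 6 unchanged.
After: nodes reachable from 6: {0,1,2,3,4,5,6,8}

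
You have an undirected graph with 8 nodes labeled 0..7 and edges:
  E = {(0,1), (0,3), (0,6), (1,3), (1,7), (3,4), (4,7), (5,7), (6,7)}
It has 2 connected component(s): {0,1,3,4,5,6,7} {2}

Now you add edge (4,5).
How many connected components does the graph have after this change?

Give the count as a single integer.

Initial component count: 2
Add (4,5): endpoints already in same component. Count unchanged: 2.
New component count: 2

Answer: 2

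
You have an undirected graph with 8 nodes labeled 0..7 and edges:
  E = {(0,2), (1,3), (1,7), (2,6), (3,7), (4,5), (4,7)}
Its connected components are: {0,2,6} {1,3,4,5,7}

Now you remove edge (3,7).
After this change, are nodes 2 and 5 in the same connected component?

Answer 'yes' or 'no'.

Answer: no

Derivation:
Initial components: {0,2,6} {1,3,4,5,7}
Removing edge (3,7): not a bridge — component count unchanged at 2.
New components: {0,2,6} {1,3,4,5,7}
Are 2 and 5 in the same component? no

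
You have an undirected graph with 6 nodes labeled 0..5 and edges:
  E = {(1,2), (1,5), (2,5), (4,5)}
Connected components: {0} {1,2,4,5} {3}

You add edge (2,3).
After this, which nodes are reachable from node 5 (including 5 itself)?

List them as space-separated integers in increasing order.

Before: nodes reachable from 5: {1,2,4,5}
Adding (2,3): merges 5's component with another. Reachability grows.
After: nodes reachable from 5: {1,2,3,4,5}

Answer: 1 2 3 4 5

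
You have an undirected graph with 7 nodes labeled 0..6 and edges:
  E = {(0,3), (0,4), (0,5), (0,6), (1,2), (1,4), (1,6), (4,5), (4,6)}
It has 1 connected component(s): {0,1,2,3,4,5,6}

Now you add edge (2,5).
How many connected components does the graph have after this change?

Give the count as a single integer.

Initial component count: 1
Add (2,5): endpoints already in same component. Count unchanged: 1.
New component count: 1

Answer: 1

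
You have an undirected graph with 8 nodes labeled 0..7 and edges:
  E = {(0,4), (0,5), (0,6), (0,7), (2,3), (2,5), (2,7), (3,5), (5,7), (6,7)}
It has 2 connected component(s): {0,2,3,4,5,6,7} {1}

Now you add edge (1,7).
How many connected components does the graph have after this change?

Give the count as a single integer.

Initial component count: 2
Add (1,7): merges two components. Count decreases: 2 -> 1.
New component count: 1

Answer: 1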